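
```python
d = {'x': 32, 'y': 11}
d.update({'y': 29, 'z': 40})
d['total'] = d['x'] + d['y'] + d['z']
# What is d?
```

After line 1: d = {'x': 32, 'y': 11}
After line 2 (y overwritten, z added): d = {'x': 32, 'y': 29, 'z': 40}
After line 3 (total = 32 + 29 + 40 = 101): d = {'x': 32, 'y': 29, 'z': 40, 'total': 101}

{'x': 32, 'y': 29, 'z': 40, 'total': 101}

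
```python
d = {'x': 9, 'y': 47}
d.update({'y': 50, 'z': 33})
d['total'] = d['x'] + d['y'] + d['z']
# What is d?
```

After line 1: d = {'x': 9, 'y': 47}
After line 2 (y overwritten, z added): d = {'x': 9, 'y': 50, 'z': 33}
After line 3 (total = 9 + 50 + 33 = 92): d = {'x': 9, 'y': 50, 'z': 33, 'total': 92}

{'x': 9, 'y': 50, 'z': 33, 'total': 92}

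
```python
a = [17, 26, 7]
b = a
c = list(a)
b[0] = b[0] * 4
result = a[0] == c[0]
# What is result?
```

After line 1: a = [17, 26, 7]
After line 2 (b = a, alias): a = [17, 26, 7], b = [17, 26, 7]
After line 3 (c = list(a) is a copy, new object): c = [17, 26, 7]
After line 4 (b[0] = 17 * 4 = 68; mutates shared a/b): a = b = [68, 26, 7], c = [17, 26, 7]
After line 5 (a[0] = 68, c[0] = 17; result = False)

False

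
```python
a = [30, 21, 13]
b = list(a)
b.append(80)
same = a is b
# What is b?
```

After line 1: a = [30, 21, 13]
After line 2 (b = list(a) is a shallow copy, new object): a = [30, 21, 13], b = [30, 21, 13]
After line 3 (append only mutates b): a = [30, 21, 13], b = [30, 21, 13, 80]
After line 4 (same = a is b; different objects -> False): same = False

[30, 21, 13, 80]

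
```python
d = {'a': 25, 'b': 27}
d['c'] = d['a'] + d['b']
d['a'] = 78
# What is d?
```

After line 1: d = {'a': 25, 'b': 27}
After line 2 (d['c'] = 25 + 27): d = {'a': 25, 'b': 27, 'c': 52}
After line 3: d = {'a': 78, 'b': 27, 'c': 52}

{'a': 78, 'b': 27, 'c': 52}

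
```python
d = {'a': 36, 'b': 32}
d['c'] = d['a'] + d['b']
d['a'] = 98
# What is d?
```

After line 1: d = {'a': 36, 'b': 32}
After line 2 (d['c'] = 36 + 32): d = {'a': 36, 'b': 32, 'c': 68}
After line 3: d = {'a': 98, 'b': 32, 'c': 68}

{'a': 98, 'b': 32, 'c': 68}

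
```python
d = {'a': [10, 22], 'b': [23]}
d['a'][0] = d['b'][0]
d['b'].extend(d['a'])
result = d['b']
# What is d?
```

After line 1: d = {'a': [10, 22], 'b': [23]}
After line 2 (a[0] = b[0] = 23): d = {'a': [23, 22], 'b': [23]}
After line 3 (b.extend(a) appends [23, 22]): d = {'a': [23, 22], 'b': [23, 23, 22]}
After line 4: result = d['b'] = [23, 23, 22]

{'a': [23, 22], 'b': [23, 23, 22]}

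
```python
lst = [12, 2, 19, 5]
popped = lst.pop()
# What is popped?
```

5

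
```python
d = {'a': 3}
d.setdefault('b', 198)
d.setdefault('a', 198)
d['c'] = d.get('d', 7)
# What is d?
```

After line 1: d = {'a': 3}
After line 2 (setdefault adds 'b'=198): d = {'a': 3, 'b': 198}
After line 3 (setdefault 'a' no-op, already exists): d = {'a': 3, 'b': 198}
After line 4 (get('d', 7) returns default since 'd' not in d): d = {'a': 3, 'b': 198, 'c': 7}

{'a': 3, 'b': 198, 'c': 7}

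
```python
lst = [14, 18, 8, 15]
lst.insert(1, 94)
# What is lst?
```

[14, 94, 18, 8, 15]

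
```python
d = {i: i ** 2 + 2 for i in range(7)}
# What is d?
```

{0: 2, 1: 3, 2: 6, 3: 11, 4: 18, 5: 27, 6: 38}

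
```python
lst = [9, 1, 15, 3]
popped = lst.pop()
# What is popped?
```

3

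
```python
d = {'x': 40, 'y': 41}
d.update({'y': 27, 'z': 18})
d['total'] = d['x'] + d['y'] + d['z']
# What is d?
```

After line 1: d = {'x': 40, 'y': 41}
After line 2 (y overwritten, z added): d = {'x': 40, 'y': 27, 'z': 18}
After line 3 (total = 40 + 27 + 18 = 85): d = {'x': 40, 'y': 27, 'z': 18, 'total': 85}

{'x': 40, 'y': 27, 'z': 18, 'total': 85}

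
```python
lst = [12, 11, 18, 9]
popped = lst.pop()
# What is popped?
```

9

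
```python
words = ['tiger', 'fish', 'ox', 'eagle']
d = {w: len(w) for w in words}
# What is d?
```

{'tiger': 5, 'fish': 4, 'ox': 2, 'eagle': 5}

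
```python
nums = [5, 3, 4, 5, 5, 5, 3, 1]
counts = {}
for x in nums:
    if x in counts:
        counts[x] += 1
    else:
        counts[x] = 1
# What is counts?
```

Initial: counts = {}, nums = [5, 3, 4, 5, 5, 5, 3, 1]
See 5: counts = {5: 1}
See 3: counts = {5: 1, 3: 1}
See 4: counts = {5: 1, 3: 1, 4: 1}
See 5: counts = {5: 2, 3: 1, 4: 1}
See 5: counts = {5: 3, 3: 1, 4: 1}
See 5: counts = {5: 4, 3: 1, 4: 1}
See 3: counts = {5: 4, 3: 2, 4: 1}
See 1: counts = {5: 4, 3: 2, 4: 1, 1: 1}

{5: 4, 3: 2, 4: 1, 1: 1}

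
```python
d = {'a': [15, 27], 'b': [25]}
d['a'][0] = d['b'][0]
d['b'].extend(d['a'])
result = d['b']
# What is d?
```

After line 1: d = {'a': [15, 27], 'b': [25]}
After line 2 (a[0] = b[0] = 25): d = {'a': [25, 27], 'b': [25]}
After line 3 (b.extend(a) appends [25, 27]): d = {'a': [25, 27], 'b': [25, 25, 27]}
After line 4: result = d['b'] = [25, 25, 27]

{'a': [25, 27], 'b': [25, 25, 27]}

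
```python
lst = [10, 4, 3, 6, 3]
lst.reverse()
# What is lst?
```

[3, 6, 3, 4, 10]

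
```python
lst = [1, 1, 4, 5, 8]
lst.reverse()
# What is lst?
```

[8, 5, 4, 1, 1]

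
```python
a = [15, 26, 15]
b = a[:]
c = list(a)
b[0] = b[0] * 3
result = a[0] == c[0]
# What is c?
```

After line 1: a = [15, 26, 15]
After line 2 (b = a[:], copy): a = [15, 26, 15], b = [15, 26, 15]
After line 3 (c = list(a) is a copy, new object): c = [15, 26, 15]
After line 4 (b[0] = 15 * 3 = 45; only b mutates (copy)): a = [15, 26, 15], b = [45, 26, 15], c = [15, 26, 15]
After line 5 (a[0] = 15, c[0] = 15; result = True)

[15, 26, 15]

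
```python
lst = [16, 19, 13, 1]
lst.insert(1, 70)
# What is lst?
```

[16, 70, 19, 13, 1]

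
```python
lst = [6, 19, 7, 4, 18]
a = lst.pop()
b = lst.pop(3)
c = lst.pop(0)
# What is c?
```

After line 1: lst = [6, 19, 7, 4, 18]
After line 2 (pop() -> a = 18): lst = [6, 19, 7, 4]
After line 3 (pop(3) -> b = 4): lst = [6, 19, 7]
After line 4 (pop(0) -> c = 6): lst = [19, 7]

6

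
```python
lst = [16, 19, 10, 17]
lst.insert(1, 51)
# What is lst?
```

[16, 51, 19, 10, 17]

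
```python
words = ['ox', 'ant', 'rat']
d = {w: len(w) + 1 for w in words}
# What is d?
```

{'ox': 3, 'ant': 4, 'rat': 4}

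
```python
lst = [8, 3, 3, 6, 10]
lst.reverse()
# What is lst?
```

[10, 6, 3, 3, 8]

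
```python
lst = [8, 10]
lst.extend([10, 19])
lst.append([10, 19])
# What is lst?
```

After line 1: lst = [8, 10]
After line 2 (extend unpacks [10, 19]): lst = [8, 10, 10, 19]
After line 3 (append adds [10, 19] as single element): lst = [8, 10, 10, 19, [10, 19]]

[8, 10, 10, 19, [10, 19]]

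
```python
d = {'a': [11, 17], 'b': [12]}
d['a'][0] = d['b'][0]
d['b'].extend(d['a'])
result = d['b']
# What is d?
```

After line 1: d = {'a': [11, 17], 'b': [12]}
After line 2 (a[0] = b[0] = 12): d = {'a': [12, 17], 'b': [12]}
After line 3 (b.extend(a) appends [12, 17]): d = {'a': [12, 17], 'b': [12, 12, 17]}
After line 4: result = d['b'] = [12, 12, 17]

{'a': [12, 17], 'b': [12, 12, 17]}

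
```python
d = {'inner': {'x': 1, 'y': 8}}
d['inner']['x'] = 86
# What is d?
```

After line 1: d = {'inner': {'x': 1, 'y': 8}}
After line 2 (inner x overwritten): d = {'inner': {'x': 86, 'y': 8}}

{'inner': {'x': 86, 'y': 8}}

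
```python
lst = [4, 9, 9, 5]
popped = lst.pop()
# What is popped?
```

5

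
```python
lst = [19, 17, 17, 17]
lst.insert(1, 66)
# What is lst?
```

[19, 66, 17, 17, 17]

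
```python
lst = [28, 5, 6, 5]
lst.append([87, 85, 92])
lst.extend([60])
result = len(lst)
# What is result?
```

After line 1: lst = [28, 5, 6, 5]
After line 2 (append adds [87, 85, 92] as single element): lst = [28, 5, 6, 5, [87, 85, 92]]
After line 3 (extend unpacks [60], adds 60): lst = [28, 5, 6, 5, [87, 85, 92], 60]
After line 4: result = len(lst) = 6

6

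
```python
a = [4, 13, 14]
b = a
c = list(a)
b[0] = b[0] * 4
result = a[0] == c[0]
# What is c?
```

After line 1: a = [4, 13, 14]
After line 2 (b = a, alias): a = [4, 13, 14], b = [4, 13, 14]
After line 3 (c = list(a) is a copy, new object): c = [4, 13, 14]
After line 4 (b[0] = 4 * 4 = 16; mutates shared a/b): a = b = [16, 13, 14], c = [4, 13, 14]
After line 5 (a[0] = 16, c[0] = 4; result = False)

[4, 13, 14]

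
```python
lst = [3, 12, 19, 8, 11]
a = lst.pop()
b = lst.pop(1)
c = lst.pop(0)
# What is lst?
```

After line 1: lst = [3, 12, 19, 8, 11]
After line 2 (pop() -> a = 11): lst = [3, 12, 19, 8]
After line 3 (pop(1) -> b = 12): lst = [3, 19, 8]
After line 4 (pop(0) -> c = 3): lst = [19, 8]

[19, 8]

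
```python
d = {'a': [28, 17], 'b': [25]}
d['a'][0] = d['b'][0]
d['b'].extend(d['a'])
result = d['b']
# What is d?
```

After line 1: d = {'a': [28, 17], 'b': [25]}
After line 2 (a[0] = b[0] = 25): d = {'a': [25, 17], 'b': [25]}
After line 3 (b.extend(a) appends [25, 17]): d = {'a': [25, 17], 'b': [25, 25, 17]}
After line 4: result = d['b'] = [25, 25, 17]

{'a': [25, 17], 'b': [25, 25, 17]}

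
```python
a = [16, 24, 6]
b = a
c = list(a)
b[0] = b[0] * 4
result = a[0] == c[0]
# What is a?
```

After line 1: a = [16, 24, 6]
After line 2 (b = a, alias): a = [16, 24, 6], b = [16, 24, 6]
After line 3 (c = list(a) is a copy, new object): c = [16, 24, 6]
After line 4 (b[0] = 16 * 4 = 64; mutates shared a/b): a = b = [64, 24, 6], c = [16, 24, 6]
After line 5 (a[0] = 64, c[0] = 16; result = False)

[64, 24, 6]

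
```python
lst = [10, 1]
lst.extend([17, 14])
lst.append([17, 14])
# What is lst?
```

After line 1: lst = [10, 1]
After line 2 (extend unpacks [17, 14]): lst = [10, 1, 17, 14]
After line 3 (append adds [17, 14] as single element): lst = [10, 1, 17, 14, [17, 14]]

[10, 1, 17, 14, [17, 14]]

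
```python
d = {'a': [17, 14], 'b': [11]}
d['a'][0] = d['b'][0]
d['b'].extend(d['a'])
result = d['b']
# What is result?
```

After line 1: d = {'a': [17, 14], 'b': [11]}
After line 2 (a[0] = b[0] = 11): d = {'a': [11, 14], 'b': [11]}
After line 3 (b.extend(a) appends [11, 14]): d = {'a': [11, 14], 'b': [11, 11, 14]}
After line 4: result = d['b'] = [11, 11, 14]

[11, 11, 14]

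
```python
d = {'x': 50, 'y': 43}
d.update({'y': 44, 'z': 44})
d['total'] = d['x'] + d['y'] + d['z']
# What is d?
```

After line 1: d = {'x': 50, 'y': 43}
After line 2 (y overwritten, z added): d = {'x': 50, 'y': 44, 'z': 44}
After line 3 (total = 50 + 44 + 44 = 138): d = {'x': 50, 'y': 44, 'z': 44, 'total': 138}

{'x': 50, 'y': 44, 'z': 44, 'total': 138}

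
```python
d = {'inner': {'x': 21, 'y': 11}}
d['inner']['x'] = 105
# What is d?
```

After line 1: d = {'inner': {'x': 21, 'y': 11}}
After line 2 (inner x overwritten): d = {'inner': {'x': 105, 'y': 11}}

{'inner': {'x': 105, 'y': 11}}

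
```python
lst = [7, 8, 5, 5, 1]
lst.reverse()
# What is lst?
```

[1, 5, 5, 8, 7]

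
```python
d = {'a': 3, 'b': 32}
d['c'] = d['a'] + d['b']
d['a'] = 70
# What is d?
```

After line 1: d = {'a': 3, 'b': 32}
After line 2 (d['c'] = 3 + 32): d = {'a': 3, 'b': 32, 'c': 35}
After line 3: d = {'a': 70, 'b': 32, 'c': 35}

{'a': 70, 'b': 32, 'c': 35}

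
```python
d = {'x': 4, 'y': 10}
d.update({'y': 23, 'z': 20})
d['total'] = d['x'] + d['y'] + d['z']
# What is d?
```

After line 1: d = {'x': 4, 'y': 10}
After line 2 (y overwritten, z added): d = {'x': 4, 'y': 23, 'z': 20}
After line 3 (total = 4 + 23 + 20 = 47): d = {'x': 4, 'y': 23, 'z': 20, 'total': 47}

{'x': 4, 'y': 23, 'z': 20, 'total': 47}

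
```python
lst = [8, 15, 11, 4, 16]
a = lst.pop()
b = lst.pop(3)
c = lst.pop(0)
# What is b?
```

After line 1: lst = [8, 15, 11, 4, 16]
After line 2 (pop() -> a = 16): lst = [8, 15, 11, 4]
After line 3 (pop(3) -> b = 4): lst = [8, 15, 11]
After line 4 (pop(0) -> c = 8): lst = [15, 11]

4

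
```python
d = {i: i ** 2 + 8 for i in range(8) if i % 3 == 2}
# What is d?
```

{2: 12, 5: 33}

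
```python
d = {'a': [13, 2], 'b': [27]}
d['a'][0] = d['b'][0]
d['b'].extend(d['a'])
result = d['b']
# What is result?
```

After line 1: d = {'a': [13, 2], 'b': [27]}
After line 2 (a[0] = b[0] = 27): d = {'a': [27, 2], 'b': [27]}
After line 3 (b.extend(a) appends [27, 2]): d = {'a': [27, 2], 'b': [27, 27, 2]}
After line 4: result = d['b'] = [27, 27, 2]

[27, 27, 2]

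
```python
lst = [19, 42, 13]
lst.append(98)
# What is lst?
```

[19, 42, 13, 98]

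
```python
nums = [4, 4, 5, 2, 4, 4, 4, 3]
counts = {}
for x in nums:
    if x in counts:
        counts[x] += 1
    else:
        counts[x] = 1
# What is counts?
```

Initial: counts = {}, nums = [4, 4, 5, 2, 4, 4, 4, 3]
See 4: counts = {4: 1}
See 4: counts = {4: 2}
See 5: counts = {4: 2, 5: 1}
See 2: counts = {4: 2, 5: 1, 2: 1}
See 4: counts = {4: 3, 5: 1, 2: 1}
See 4: counts = {4: 4, 5: 1, 2: 1}
See 4: counts = {4: 5, 5: 1, 2: 1}
See 3: counts = {4: 5, 5: 1, 2: 1, 3: 1}

{4: 5, 5: 1, 2: 1, 3: 1}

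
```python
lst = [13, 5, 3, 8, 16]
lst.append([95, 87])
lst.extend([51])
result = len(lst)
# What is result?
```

After line 1: lst = [13, 5, 3, 8, 16]
After line 2 (append adds [95, 87] as single element): lst = [13, 5, 3, 8, 16, [95, 87]]
After line 3 (extend unpacks [51], adds 51): lst = [13, 5, 3, 8, 16, [95, 87], 51]
After line 4: result = len(lst) = 7

7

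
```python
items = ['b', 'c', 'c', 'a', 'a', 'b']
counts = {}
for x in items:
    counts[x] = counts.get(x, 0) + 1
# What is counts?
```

Initial: counts = {}, items = ['b', 'c', 'c', 'a', 'a', 'b']
See 'b': counts = {'b': 1}
See 'c': counts = {'b': 1, 'c': 1}
See 'c': counts = {'b': 1, 'c': 2}
See 'a': counts = {'b': 1, 'c': 2, 'a': 1}
See 'a': counts = {'b': 1, 'c': 2, 'a': 2}
See 'b': counts = {'b': 2, 'c': 2, 'a': 2}

{'b': 2, 'c': 2, 'a': 2}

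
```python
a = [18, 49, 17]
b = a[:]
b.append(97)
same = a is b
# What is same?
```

After line 1: a = [18, 49, 17]
After line 2 (b = a[:] is a shallow copy, new object): a = [18, 49, 17], b = [18, 49, 17]
After line 3 (append only mutates b): a = [18, 49, 17], b = [18, 49, 17, 97]
After line 4 (same = a is b; different objects -> False): same = False

False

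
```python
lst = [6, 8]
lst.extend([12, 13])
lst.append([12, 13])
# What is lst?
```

After line 1: lst = [6, 8]
After line 2 (extend unpacks [12, 13]): lst = [6, 8, 12, 13]
After line 3 (append adds [12, 13] as single element): lst = [6, 8, 12, 13, [12, 13]]

[6, 8, 12, 13, [12, 13]]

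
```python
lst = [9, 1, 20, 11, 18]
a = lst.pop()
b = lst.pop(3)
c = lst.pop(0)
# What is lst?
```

After line 1: lst = [9, 1, 20, 11, 18]
After line 2 (pop() -> a = 18): lst = [9, 1, 20, 11]
After line 3 (pop(3) -> b = 11): lst = [9, 1, 20]
After line 4 (pop(0) -> c = 9): lst = [1, 20]

[1, 20]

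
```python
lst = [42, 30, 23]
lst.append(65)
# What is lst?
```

[42, 30, 23, 65]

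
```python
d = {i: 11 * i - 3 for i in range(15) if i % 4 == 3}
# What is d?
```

{3: 30, 7: 74, 11: 118}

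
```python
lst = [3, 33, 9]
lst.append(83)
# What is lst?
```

[3, 33, 9, 83]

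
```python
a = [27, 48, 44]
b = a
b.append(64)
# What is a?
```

After line 1: a = [27, 48, 44]
After line 2 (b = a is an alias, same object): a = [27, 48, 44], b = [27, 48, 44]
After line 3 (b.append mutates the shared list): a = [27, 48, 44, 64], b = [27, 48, 44, 64]

[27, 48, 44, 64]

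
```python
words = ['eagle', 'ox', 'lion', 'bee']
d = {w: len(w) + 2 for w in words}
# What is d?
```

{'eagle': 7, 'ox': 4, 'lion': 6, 'bee': 5}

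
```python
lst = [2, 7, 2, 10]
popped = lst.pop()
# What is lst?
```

[2, 7, 2]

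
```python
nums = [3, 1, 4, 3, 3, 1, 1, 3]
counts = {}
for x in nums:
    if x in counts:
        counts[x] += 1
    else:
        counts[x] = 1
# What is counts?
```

Initial: counts = {}, nums = [3, 1, 4, 3, 3, 1, 1, 3]
See 3: counts = {3: 1}
See 1: counts = {3: 1, 1: 1}
See 4: counts = {3: 1, 1: 1, 4: 1}
See 3: counts = {3: 2, 1: 1, 4: 1}
See 3: counts = {3: 3, 1: 1, 4: 1}
See 1: counts = {3: 3, 1: 2, 4: 1}
See 1: counts = {3: 3, 1: 3, 4: 1}
See 3: counts = {3: 4, 1: 3, 4: 1}

{3: 4, 1: 3, 4: 1}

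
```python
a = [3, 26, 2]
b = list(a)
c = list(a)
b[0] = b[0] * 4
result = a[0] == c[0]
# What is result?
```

After line 1: a = [3, 26, 2]
After line 2 (b = list(a), copy): a = [3, 26, 2], b = [3, 26, 2]
After line 3 (c = list(a) is a copy, new object): c = [3, 26, 2]
After line 4 (b[0] = 3 * 4 = 12; only b mutates (copy)): a = [3, 26, 2], b = [12, 26, 2], c = [3, 26, 2]
After line 5 (a[0] = 3, c[0] = 3; result = True)

True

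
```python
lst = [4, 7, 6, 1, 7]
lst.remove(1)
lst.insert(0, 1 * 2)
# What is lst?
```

After line 1: lst = [4, 7, 6, 1, 7]
After line 2 (remove first 1): lst = [4, 7, 6, 7]
After line 3 (insert 2 at index 0): lst = [2, 4, 7, 6, 7]

[2, 4, 7, 6, 7]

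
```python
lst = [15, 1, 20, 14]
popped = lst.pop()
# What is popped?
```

14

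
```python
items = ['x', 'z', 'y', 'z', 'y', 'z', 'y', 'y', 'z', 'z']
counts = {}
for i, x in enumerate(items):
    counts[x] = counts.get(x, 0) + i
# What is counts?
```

Initial: counts = {}, items = ['x', 'z', 'y', 'z', 'y', 'z', 'y', 'y', 'z', 'z']
i=0, x='x': counts = {'x': 0}
i=1, x='z': counts = {'x': 0, 'z': 1}
i=2, x='y': counts = {'x': 0, 'z': 1, 'y': 2}
i=3, x='z': counts = {'x': 0, 'z': 4, 'y': 2}
i=4, x='y': counts = {'x': 0, 'z': 4, 'y': 6}
i=5, x='z': counts = {'x': 0, 'z': 9, 'y': 6}
i=6, x='y': counts = {'x': 0, 'z': 9, 'y': 12}
i=7, x='y': counts = {'x': 0, 'z': 9, 'y': 19}
i=8, x='z': counts = {'x': 0, 'z': 17, 'y': 19}
i=9, x='z': counts = {'x': 0, 'z': 26, 'y': 19}

{'x': 0, 'z': 26, 'y': 19}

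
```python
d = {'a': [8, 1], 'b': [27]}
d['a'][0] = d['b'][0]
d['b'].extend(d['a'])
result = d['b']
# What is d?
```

After line 1: d = {'a': [8, 1], 'b': [27]}
After line 2 (a[0] = b[0] = 27): d = {'a': [27, 1], 'b': [27]}
After line 3 (b.extend(a) appends [27, 1]): d = {'a': [27, 1], 'b': [27, 27, 1]}
After line 4: result = d['b'] = [27, 27, 1]

{'a': [27, 1], 'b': [27, 27, 1]}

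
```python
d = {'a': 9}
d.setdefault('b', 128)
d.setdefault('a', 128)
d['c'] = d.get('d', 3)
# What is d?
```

After line 1: d = {'a': 9}
After line 2 (setdefault adds 'b'=128): d = {'a': 9, 'b': 128}
After line 3 (setdefault 'a' no-op, already exists): d = {'a': 9, 'b': 128}
After line 4 (get('d', 3) returns default since 'd' not in d): d = {'a': 9, 'b': 128, 'c': 3}

{'a': 9, 'b': 128, 'c': 3}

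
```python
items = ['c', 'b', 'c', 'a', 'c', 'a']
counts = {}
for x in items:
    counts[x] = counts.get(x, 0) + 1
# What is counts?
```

Initial: counts = {}, items = ['c', 'b', 'c', 'a', 'c', 'a']
See 'c': counts = {'c': 1}
See 'b': counts = {'c': 1, 'b': 1}
See 'c': counts = {'c': 2, 'b': 1}
See 'a': counts = {'c': 2, 'b': 1, 'a': 1}
See 'c': counts = {'c': 3, 'b': 1, 'a': 1}
See 'a': counts = {'c': 3, 'b': 1, 'a': 2}

{'c': 3, 'b': 1, 'a': 2}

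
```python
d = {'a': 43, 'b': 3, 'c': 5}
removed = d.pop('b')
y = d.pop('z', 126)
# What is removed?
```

After line 1: d = {'a': 43, 'b': 3, 'c': 5}
After line 2 (pop 'b' returns 3): d = {'a': 43, 'c': 5}, removed = 3
After line 3 (pop 'z' missing, returns default 126): d = {'a': 43, 'c': 5}, y = 126

3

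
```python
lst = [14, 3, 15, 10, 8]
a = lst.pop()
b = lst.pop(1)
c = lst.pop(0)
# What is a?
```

After line 1: lst = [14, 3, 15, 10, 8]
After line 2 (pop() -> a = 8): lst = [14, 3, 15, 10]
After line 3 (pop(1) -> b = 3): lst = [14, 15, 10]
After line 4 (pop(0) -> c = 14): lst = [15, 10]

8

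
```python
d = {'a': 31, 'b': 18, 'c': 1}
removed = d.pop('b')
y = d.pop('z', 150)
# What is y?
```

After line 1: d = {'a': 31, 'b': 18, 'c': 1}
After line 2 (pop 'b' returns 18): d = {'a': 31, 'c': 1}, removed = 18
After line 3 (pop 'z' missing, returns default 150): d = {'a': 31, 'c': 1}, y = 150

150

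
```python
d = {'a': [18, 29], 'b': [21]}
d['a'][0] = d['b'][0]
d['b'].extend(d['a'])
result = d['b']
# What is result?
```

After line 1: d = {'a': [18, 29], 'b': [21]}
After line 2 (a[0] = b[0] = 21): d = {'a': [21, 29], 'b': [21]}
After line 3 (b.extend(a) appends [21, 29]): d = {'a': [21, 29], 'b': [21, 21, 29]}
After line 4: result = d['b'] = [21, 21, 29]

[21, 21, 29]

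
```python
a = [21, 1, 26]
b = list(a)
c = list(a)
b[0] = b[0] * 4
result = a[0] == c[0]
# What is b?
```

After line 1: a = [21, 1, 26]
After line 2 (b = list(a), copy): a = [21, 1, 26], b = [21, 1, 26]
After line 3 (c = list(a) is a copy, new object): c = [21, 1, 26]
After line 4 (b[0] = 21 * 4 = 84; only b mutates (copy)): a = [21, 1, 26], b = [84, 1, 26], c = [21, 1, 26]
After line 5 (a[0] = 21, c[0] = 21; result = True)

[84, 1, 26]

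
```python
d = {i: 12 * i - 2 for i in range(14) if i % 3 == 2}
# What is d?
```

{2: 22, 5: 58, 8: 94, 11: 130}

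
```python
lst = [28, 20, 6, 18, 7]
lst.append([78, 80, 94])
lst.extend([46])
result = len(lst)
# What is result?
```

After line 1: lst = [28, 20, 6, 18, 7]
After line 2 (append adds [78, 80, 94] as single element): lst = [28, 20, 6, 18, 7, [78, 80, 94]]
After line 3 (extend unpacks [46], adds 46): lst = [28, 20, 6, 18, 7, [78, 80, 94], 46]
After line 4: result = len(lst) = 7

7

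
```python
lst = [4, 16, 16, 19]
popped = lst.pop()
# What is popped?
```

19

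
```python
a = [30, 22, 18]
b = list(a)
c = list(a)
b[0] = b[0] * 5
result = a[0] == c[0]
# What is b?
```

After line 1: a = [30, 22, 18]
After line 2 (b = list(a), copy): a = [30, 22, 18], b = [30, 22, 18]
After line 3 (c = list(a) is a copy, new object): c = [30, 22, 18]
After line 4 (b[0] = 30 * 5 = 150; only b mutates (copy)): a = [30, 22, 18], b = [150, 22, 18], c = [30, 22, 18]
After line 5 (a[0] = 30, c[0] = 30; result = True)

[150, 22, 18]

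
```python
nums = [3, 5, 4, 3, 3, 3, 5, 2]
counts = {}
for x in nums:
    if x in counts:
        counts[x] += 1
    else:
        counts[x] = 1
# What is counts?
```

Initial: counts = {}, nums = [3, 5, 4, 3, 3, 3, 5, 2]
See 3: counts = {3: 1}
See 5: counts = {3: 1, 5: 1}
See 4: counts = {3: 1, 5: 1, 4: 1}
See 3: counts = {3: 2, 5: 1, 4: 1}
See 3: counts = {3: 3, 5: 1, 4: 1}
See 3: counts = {3: 4, 5: 1, 4: 1}
See 5: counts = {3: 4, 5: 2, 4: 1}
See 2: counts = {3: 4, 5: 2, 4: 1, 2: 1}

{3: 4, 5: 2, 4: 1, 2: 1}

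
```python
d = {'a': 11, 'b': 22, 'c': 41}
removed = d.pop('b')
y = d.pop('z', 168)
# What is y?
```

After line 1: d = {'a': 11, 'b': 22, 'c': 41}
After line 2 (pop 'b' returns 22): d = {'a': 11, 'c': 41}, removed = 22
After line 3 (pop 'z' missing, returns default 168): d = {'a': 11, 'c': 41}, y = 168

168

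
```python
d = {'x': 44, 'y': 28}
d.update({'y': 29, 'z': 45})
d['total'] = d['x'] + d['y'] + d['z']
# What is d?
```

After line 1: d = {'x': 44, 'y': 28}
After line 2 (y overwritten, z added): d = {'x': 44, 'y': 29, 'z': 45}
After line 3 (total = 44 + 29 + 45 = 118): d = {'x': 44, 'y': 29, 'z': 45, 'total': 118}

{'x': 44, 'y': 29, 'z': 45, 'total': 118}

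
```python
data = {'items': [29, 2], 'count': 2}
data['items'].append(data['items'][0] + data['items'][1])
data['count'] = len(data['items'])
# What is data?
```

After line 1: data = {'items': [29, 2], 'count': 2}
After line 2 (append 29 + 2 = 31): data = {'items': [29, 2, 31], 'count': 2}
After line 3 (count = len(items) = 3): data = {'items': [29, 2, 31], 'count': 3}

{'items': [29, 2, 31], 'count': 3}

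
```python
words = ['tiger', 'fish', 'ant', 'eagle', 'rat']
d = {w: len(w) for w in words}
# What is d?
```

{'tiger': 5, 'fish': 4, 'ant': 3, 'eagle': 5, 'rat': 3}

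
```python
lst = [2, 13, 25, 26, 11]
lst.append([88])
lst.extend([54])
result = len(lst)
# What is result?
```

After line 1: lst = [2, 13, 25, 26, 11]
After line 2 (append adds [88] as single element): lst = [2, 13, 25, 26, 11, [88]]
After line 3 (extend unpacks [54], adds 54): lst = [2, 13, 25, 26, 11, [88], 54]
After line 4: result = len(lst) = 7

7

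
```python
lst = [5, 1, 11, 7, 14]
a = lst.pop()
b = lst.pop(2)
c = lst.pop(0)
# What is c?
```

After line 1: lst = [5, 1, 11, 7, 14]
After line 2 (pop() -> a = 14): lst = [5, 1, 11, 7]
After line 3 (pop(2) -> b = 11): lst = [5, 1, 7]
After line 4 (pop(0) -> c = 5): lst = [1, 7]

5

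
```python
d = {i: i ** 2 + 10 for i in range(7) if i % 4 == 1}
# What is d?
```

{1: 11, 5: 35}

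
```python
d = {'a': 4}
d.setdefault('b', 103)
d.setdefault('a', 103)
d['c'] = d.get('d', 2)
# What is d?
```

After line 1: d = {'a': 4}
After line 2 (setdefault adds 'b'=103): d = {'a': 4, 'b': 103}
After line 3 (setdefault 'a' no-op, already exists): d = {'a': 4, 'b': 103}
After line 4 (get('d', 2) returns default since 'd' not in d): d = {'a': 4, 'b': 103, 'c': 2}

{'a': 4, 'b': 103, 'c': 2}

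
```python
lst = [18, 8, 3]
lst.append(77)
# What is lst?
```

[18, 8, 3, 77]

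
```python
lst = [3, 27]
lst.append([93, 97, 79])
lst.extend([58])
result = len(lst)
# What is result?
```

After line 1: lst = [3, 27]
After line 2 (append adds [93, 97, 79] as single element): lst = [3, 27, [93, 97, 79]]
After line 3 (extend unpacks [58], adds 58): lst = [3, 27, [93, 97, 79], 58]
After line 4: result = len(lst) = 4

4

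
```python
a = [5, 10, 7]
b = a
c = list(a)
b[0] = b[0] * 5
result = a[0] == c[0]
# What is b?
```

After line 1: a = [5, 10, 7]
After line 2 (b = a, alias): a = [5, 10, 7], b = [5, 10, 7]
After line 3 (c = list(a) is a copy, new object): c = [5, 10, 7]
After line 4 (b[0] = 5 * 5 = 25; mutates shared a/b): a = b = [25, 10, 7], c = [5, 10, 7]
After line 5 (a[0] = 25, c[0] = 5; result = False)

[25, 10, 7]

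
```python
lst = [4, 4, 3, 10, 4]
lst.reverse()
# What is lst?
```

[4, 10, 3, 4, 4]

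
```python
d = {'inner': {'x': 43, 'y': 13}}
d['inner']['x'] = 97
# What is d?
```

After line 1: d = {'inner': {'x': 43, 'y': 13}}
After line 2 (inner x overwritten): d = {'inner': {'x': 97, 'y': 13}}

{'inner': {'x': 97, 'y': 13}}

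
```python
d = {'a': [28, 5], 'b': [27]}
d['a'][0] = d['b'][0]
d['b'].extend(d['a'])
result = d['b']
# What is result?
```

After line 1: d = {'a': [28, 5], 'b': [27]}
After line 2 (a[0] = b[0] = 27): d = {'a': [27, 5], 'b': [27]}
After line 3 (b.extend(a) appends [27, 5]): d = {'a': [27, 5], 'b': [27, 27, 5]}
After line 4: result = d['b'] = [27, 27, 5]

[27, 27, 5]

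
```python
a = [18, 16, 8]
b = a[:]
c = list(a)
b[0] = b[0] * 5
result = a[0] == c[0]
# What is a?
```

After line 1: a = [18, 16, 8]
After line 2 (b = a[:], copy): a = [18, 16, 8], b = [18, 16, 8]
After line 3 (c = list(a) is a copy, new object): c = [18, 16, 8]
After line 4 (b[0] = 18 * 5 = 90; only b mutates (copy)): a = [18, 16, 8], b = [90, 16, 8], c = [18, 16, 8]
After line 5 (a[0] = 18, c[0] = 18; result = True)

[18, 16, 8]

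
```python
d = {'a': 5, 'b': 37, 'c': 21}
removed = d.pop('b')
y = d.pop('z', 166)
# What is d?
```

After line 1: d = {'a': 5, 'b': 37, 'c': 21}
After line 2 (pop 'b' returns 37): d = {'a': 5, 'c': 21}, removed = 37
After line 3 (pop 'z' missing, returns default 166): d = {'a': 5, 'c': 21}, y = 166

{'a': 5, 'c': 21}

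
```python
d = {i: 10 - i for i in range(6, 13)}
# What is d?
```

{6: 4, 7: 3, 8: 2, 9: 1, 10: 0, 11: -1, 12: -2}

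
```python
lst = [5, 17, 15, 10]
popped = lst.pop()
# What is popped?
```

10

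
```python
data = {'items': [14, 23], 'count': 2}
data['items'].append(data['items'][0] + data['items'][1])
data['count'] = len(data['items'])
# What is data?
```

After line 1: data = {'items': [14, 23], 'count': 2}
After line 2 (append 14 + 23 = 37): data = {'items': [14, 23, 37], 'count': 2}
After line 3 (count = len(items) = 3): data = {'items': [14, 23, 37], 'count': 3}

{'items': [14, 23, 37], 'count': 3}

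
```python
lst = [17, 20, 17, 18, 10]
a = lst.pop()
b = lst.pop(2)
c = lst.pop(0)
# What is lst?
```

After line 1: lst = [17, 20, 17, 18, 10]
After line 2 (pop() -> a = 10): lst = [17, 20, 17, 18]
After line 3 (pop(2) -> b = 17): lst = [17, 20, 18]
After line 4 (pop(0) -> c = 17): lst = [20, 18]

[20, 18]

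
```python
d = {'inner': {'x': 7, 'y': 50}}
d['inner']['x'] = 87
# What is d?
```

After line 1: d = {'inner': {'x': 7, 'y': 50}}
After line 2 (inner x overwritten): d = {'inner': {'x': 87, 'y': 50}}

{'inner': {'x': 87, 'y': 50}}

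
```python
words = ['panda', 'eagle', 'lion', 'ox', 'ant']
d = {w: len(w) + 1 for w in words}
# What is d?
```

{'panda': 6, 'eagle': 6, 'lion': 5, 'ox': 3, 'ant': 4}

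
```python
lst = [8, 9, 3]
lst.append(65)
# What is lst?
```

[8, 9, 3, 65]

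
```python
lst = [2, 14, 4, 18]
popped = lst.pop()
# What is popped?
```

18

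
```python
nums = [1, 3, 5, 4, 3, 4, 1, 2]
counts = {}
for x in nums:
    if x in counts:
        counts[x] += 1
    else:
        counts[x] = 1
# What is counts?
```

Initial: counts = {}, nums = [1, 3, 5, 4, 3, 4, 1, 2]
See 1: counts = {1: 1}
See 3: counts = {1: 1, 3: 1}
See 5: counts = {1: 1, 3: 1, 5: 1}
See 4: counts = {1: 1, 3: 1, 5: 1, 4: 1}
See 3: counts = {1: 1, 3: 2, 5: 1, 4: 1}
See 4: counts = {1: 1, 3: 2, 5: 1, 4: 2}
See 1: counts = {1: 2, 3: 2, 5: 1, 4: 2}
See 2: counts = {1: 2, 3: 2, 5: 1, 4: 2, 2: 1}

{1: 2, 3: 2, 5: 1, 4: 2, 2: 1}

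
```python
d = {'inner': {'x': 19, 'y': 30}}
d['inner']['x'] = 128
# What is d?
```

After line 1: d = {'inner': {'x': 19, 'y': 30}}
After line 2 (inner x overwritten): d = {'inner': {'x': 128, 'y': 30}}

{'inner': {'x': 128, 'y': 30}}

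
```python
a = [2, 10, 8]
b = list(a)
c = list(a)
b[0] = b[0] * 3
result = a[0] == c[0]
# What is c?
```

After line 1: a = [2, 10, 8]
After line 2 (b = list(a), copy): a = [2, 10, 8], b = [2, 10, 8]
After line 3 (c = list(a) is a copy, new object): c = [2, 10, 8]
After line 4 (b[0] = 2 * 3 = 6; only b mutates (copy)): a = [2, 10, 8], b = [6, 10, 8], c = [2, 10, 8]
After line 5 (a[0] = 2, c[0] = 2; result = True)

[2, 10, 8]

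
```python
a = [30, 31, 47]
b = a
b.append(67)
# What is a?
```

After line 1: a = [30, 31, 47]
After line 2 (b = a is an alias, same object): a = [30, 31, 47], b = [30, 31, 47]
After line 3 (b.append mutates the shared list): a = [30, 31, 47, 67], b = [30, 31, 47, 67]

[30, 31, 47, 67]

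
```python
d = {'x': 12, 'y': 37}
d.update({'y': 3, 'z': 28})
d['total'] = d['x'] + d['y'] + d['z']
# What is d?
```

After line 1: d = {'x': 12, 'y': 37}
After line 2 (y overwritten, z added): d = {'x': 12, 'y': 3, 'z': 28}
After line 3 (total = 12 + 3 + 28 = 43): d = {'x': 12, 'y': 3, 'z': 28, 'total': 43}

{'x': 12, 'y': 3, 'z': 28, 'total': 43}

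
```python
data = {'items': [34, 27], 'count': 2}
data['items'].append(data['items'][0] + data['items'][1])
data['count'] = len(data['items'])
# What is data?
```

After line 1: data = {'items': [34, 27], 'count': 2}
After line 2 (append 34 + 27 = 61): data = {'items': [34, 27, 61], 'count': 2}
After line 3 (count = len(items) = 3): data = {'items': [34, 27, 61], 'count': 3}

{'items': [34, 27, 61], 'count': 3}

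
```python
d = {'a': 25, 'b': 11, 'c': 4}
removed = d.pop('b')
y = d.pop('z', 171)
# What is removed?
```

After line 1: d = {'a': 25, 'b': 11, 'c': 4}
After line 2 (pop 'b' returns 11): d = {'a': 25, 'c': 4}, removed = 11
After line 3 (pop 'z' missing, returns default 171): d = {'a': 25, 'c': 4}, y = 171

11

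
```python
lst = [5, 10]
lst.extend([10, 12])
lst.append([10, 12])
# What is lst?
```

After line 1: lst = [5, 10]
After line 2 (extend unpacks [10, 12]): lst = [5, 10, 10, 12]
After line 3 (append adds [10, 12] as single element): lst = [5, 10, 10, 12, [10, 12]]

[5, 10, 10, 12, [10, 12]]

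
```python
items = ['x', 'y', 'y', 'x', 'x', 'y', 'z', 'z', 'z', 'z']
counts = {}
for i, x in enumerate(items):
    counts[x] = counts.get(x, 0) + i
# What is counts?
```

Initial: counts = {}, items = ['x', 'y', 'y', 'x', 'x', 'y', 'z', 'z', 'z', 'z']
i=0, x='x': counts = {'x': 0}
i=1, x='y': counts = {'x': 0, 'y': 1}
i=2, x='y': counts = {'x': 0, 'y': 3}
i=3, x='x': counts = {'x': 3, 'y': 3}
i=4, x='x': counts = {'x': 7, 'y': 3}
i=5, x='y': counts = {'x': 7, 'y': 8}
i=6, x='z': counts = {'x': 7, 'y': 8, 'z': 6}
i=7, x='z': counts = {'x': 7, 'y': 8, 'z': 13}
i=8, x='z': counts = {'x': 7, 'y': 8, 'z': 21}
i=9, x='z': counts = {'x': 7, 'y': 8, 'z': 30}

{'x': 7, 'y': 8, 'z': 30}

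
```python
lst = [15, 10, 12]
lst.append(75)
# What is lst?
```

[15, 10, 12, 75]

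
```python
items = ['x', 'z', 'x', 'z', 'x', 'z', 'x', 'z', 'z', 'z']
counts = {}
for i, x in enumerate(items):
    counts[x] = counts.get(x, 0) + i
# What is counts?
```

Initial: counts = {}, items = ['x', 'z', 'x', 'z', 'x', 'z', 'x', 'z', 'z', 'z']
i=0, x='x': counts = {'x': 0}
i=1, x='z': counts = {'x': 0, 'z': 1}
i=2, x='x': counts = {'x': 2, 'z': 1}
i=3, x='z': counts = {'x': 2, 'z': 4}
i=4, x='x': counts = {'x': 6, 'z': 4}
i=5, x='z': counts = {'x': 6, 'z': 9}
i=6, x='x': counts = {'x': 12, 'z': 9}
i=7, x='z': counts = {'x': 12, 'z': 16}
i=8, x='z': counts = {'x': 12, 'z': 24}
i=9, x='z': counts = {'x': 12, 'z': 33}

{'x': 12, 'z': 33}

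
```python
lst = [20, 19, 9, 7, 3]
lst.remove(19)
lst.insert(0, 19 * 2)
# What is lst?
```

After line 1: lst = [20, 19, 9, 7, 3]
After line 2 (remove first 19): lst = [20, 9, 7, 3]
After line 3 (insert 38 at index 0): lst = [38, 20, 9, 7, 3]

[38, 20, 9, 7, 3]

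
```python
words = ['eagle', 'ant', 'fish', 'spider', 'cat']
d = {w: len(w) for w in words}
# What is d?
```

{'eagle': 5, 'ant': 3, 'fish': 4, 'spider': 6, 'cat': 3}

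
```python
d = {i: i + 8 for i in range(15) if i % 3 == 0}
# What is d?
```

{0: 8, 3: 11, 6: 14, 9: 17, 12: 20}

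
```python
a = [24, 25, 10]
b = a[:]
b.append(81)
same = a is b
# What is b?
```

After line 1: a = [24, 25, 10]
After line 2 (b = a[:] is a shallow copy, new object): a = [24, 25, 10], b = [24, 25, 10]
After line 3 (append only mutates b): a = [24, 25, 10], b = [24, 25, 10, 81]
After line 4 (same = a is b; different objects -> False): same = False

[24, 25, 10, 81]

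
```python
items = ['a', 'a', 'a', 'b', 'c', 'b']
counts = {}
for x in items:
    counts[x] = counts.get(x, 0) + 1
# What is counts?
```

Initial: counts = {}, items = ['a', 'a', 'a', 'b', 'c', 'b']
See 'a': counts = {'a': 1}
See 'a': counts = {'a': 2}
See 'a': counts = {'a': 3}
See 'b': counts = {'a': 3, 'b': 1}
See 'c': counts = {'a': 3, 'b': 1, 'c': 1}
See 'b': counts = {'a': 3, 'b': 2, 'c': 1}

{'a': 3, 'b': 2, 'c': 1}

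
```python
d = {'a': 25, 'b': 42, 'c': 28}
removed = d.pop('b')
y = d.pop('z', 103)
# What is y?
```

After line 1: d = {'a': 25, 'b': 42, 'c': 28}
After line 2 (pop 'b' returns 42): d = {'a': 25, 'c': 28}, removed = 42
After line 3 (pop 'z' missing, returns default 103): d = {'a': 25, 'c': 28}, y = 103

103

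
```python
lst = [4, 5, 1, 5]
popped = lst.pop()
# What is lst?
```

[4, 5, 1]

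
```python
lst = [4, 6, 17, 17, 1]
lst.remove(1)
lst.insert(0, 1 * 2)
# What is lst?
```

After line 1: lst = [4, 6, 17, 17, 1]
After line 2 (remove first 1): lst = [4, 6, 17, 17]
After line 3 (insert 2 at index 0): lst = [2, 4, 6, 17, 17]

[2, 4, 6, 17, 17]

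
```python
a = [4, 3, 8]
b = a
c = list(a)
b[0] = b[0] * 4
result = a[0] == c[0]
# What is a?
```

After line 1: a = [4, 3, 8]
After line 2 (b = a, alias): a = [4, 3, 8], b = [4, 3, 8]
After line 3 (c = list(a) is a copy, new object): c = [4, 3, 8]
After line 4 (b[0] = 4 * 4 = 16; mutates shared a/b): a = b = [16, 3, 8], c = [4, 3, 8]
After line 5 (a[0] = 16, c[0] = 4; result = False)

[16, 3, 8]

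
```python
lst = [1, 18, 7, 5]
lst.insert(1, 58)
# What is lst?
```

[1, 58, 18, 7, 5]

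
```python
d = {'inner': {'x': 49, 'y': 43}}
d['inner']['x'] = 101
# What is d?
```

After line 1: d = {'inner': {'x': 49, 'y': 43}}
After line 2 (inner x overwritten): d = {'inner': {'x': 101, 'y': 43}}

{'inner': {'x': 101, 'y': 43}}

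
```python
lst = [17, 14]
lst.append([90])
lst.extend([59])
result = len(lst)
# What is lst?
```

After line 1: lst = [17, 14]
After line 2 (append adds [90] as single element): lst = [17, 14, [90]]
After line 3 (extend unpacks [59], adds 59): lst = [17, 14, [90], 59]
After line 4: result = len(lst) = 4

[17, 14, [90], 59]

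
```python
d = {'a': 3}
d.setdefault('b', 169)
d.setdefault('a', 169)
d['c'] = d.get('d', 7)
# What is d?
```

After line 1: d = {'a': 3}
After line 2 (setdefault adds 'b'=169): d = {'a': 3, 'b': 169}
After line 3 (setdefault 'a' no-op, already exists): d = {'a': 3, 'b': 169}
After line 4 (get('d', 7) returns default since 'd' not in d): d = {'a': 3, 'b': 169, 'c': 7}

{'a': 3, 'b': 169, 'c': 7}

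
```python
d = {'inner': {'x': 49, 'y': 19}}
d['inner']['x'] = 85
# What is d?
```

After line 1: d = {'inner': {'x': 49, 'y': 19}}
After line 2 (inner x overwritten): d = {'inner': {'x': 85, 'y': 19}}

{'inner': {'x': 85, 'y': 19}}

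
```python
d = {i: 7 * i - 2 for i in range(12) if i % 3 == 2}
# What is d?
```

{2: 12, 5: 33, 8: 54, 11: 75}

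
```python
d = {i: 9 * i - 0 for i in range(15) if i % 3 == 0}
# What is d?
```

{0: 0, 3: 27, 6: 54, 9: 81, 12: 108}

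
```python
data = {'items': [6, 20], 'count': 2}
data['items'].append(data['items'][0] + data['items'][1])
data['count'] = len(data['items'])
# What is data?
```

After line 1: data = {'items': [6, 20], 'count': 2}
After line 2 (append 6 + 20 = 26): data = {'items': [6, 20, 26], 'count': 2}
After line 3 (count = len(items) = 3): data = {'items': [6, 20, 26], 'count': 3}

{'items': [6, 20, 26], 'count': 3}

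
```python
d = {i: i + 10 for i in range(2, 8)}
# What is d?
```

{2: 12, 3: 13, 4: 14, 5: 15, 6: 16, 7: 17}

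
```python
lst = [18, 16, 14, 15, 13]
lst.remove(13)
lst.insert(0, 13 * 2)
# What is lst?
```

After line 1: lst = [18, 16, 14, 15, 13]
After line 2 (remove first 13): lst = [18, 16, 14, 15]
After line 3 (insert 26 at index 0): lst = [26, 18, 16, 14, 15]

[26, 18, 16, 14, 15]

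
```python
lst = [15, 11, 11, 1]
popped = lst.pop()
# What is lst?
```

[15, 11, 11]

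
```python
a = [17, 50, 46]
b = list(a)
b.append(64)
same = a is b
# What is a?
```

After line 1: a = [17, 50, 46]
After line 2 (b = list(a) is a shallow copy, new object): a = [17, 50, 46], b = [17, 50, 46]
After line 3 (append only mutates b): a = [17, 50, 46], b = [17, 50, 46, 64]
After line 4 (same = a is b; different objects -> False): same = False

[17, 50, 46]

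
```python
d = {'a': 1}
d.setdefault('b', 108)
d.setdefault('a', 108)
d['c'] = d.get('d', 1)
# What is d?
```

After line 1: d = {'a': 1}
After line 2 (setdefault adds 'b'=108): d = {'a': 1, 'b': 108}
After line 3 (setdefault 'a' no-op, already exists): d = {'a': 1, 'b': 108}
After line 4 (get('d', 1) returns default since 'd' not in d): d = {'a': 1, 'b': 108, 'c': 1}

{'a': 1, 'b': 108, 'c': 1}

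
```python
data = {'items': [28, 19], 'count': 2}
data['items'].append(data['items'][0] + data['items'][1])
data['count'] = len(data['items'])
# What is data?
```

After line 1: data = {'items': [28, 19], 'count': 2}
After line 2 (append 28 + 19 = 47): data = {'items': [28, 19, 47], 'count': 2}
After line 3 (count = len(items) = 3): data = {'items': [28, 19, 47], 'count': 3}

{'items': [28, 19, 47], 'count': 3}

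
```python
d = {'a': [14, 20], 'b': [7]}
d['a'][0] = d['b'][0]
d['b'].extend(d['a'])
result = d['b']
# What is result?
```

After line 1: d = {'a': [14, 20], 'b': [7]}
After line 2 (a[0] = b[0] = 7): d = {'a': [7, 20], 'b': [7]}
After line 3 (b.extend(a) appends [7, 20]): d = {'a': [7, 20], 'b': [7, 7, 20]}
After line 4: result = d['b'] = [7, 7, 20]

[7, 7, 20]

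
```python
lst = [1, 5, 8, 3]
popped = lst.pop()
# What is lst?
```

[1, 5, 8]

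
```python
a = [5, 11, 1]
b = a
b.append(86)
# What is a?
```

After line 1: a = [5, 11, 1]
After line 2 (b = a is an alias, same object): a = [5, 11, 1], b = [5, 11, 1]
After line 3 (b.append mutates the shared list): a = [5, 11, 1, 86], b = [5, 11, 1, 86]

[5, 11, 1, 86]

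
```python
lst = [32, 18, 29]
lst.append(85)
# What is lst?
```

[32, 18, 29, 85]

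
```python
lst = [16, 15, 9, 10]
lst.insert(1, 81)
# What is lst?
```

[16, 81, 15, 9, 10]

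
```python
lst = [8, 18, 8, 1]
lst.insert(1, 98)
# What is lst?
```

[8, 98, 18, 8, 1]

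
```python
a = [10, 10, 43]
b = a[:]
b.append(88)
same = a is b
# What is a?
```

After line 1: a = [10, 10, 43]
After line 2 (b = a[:] is a shallow copy, new object): a = [10, 10, 43], b = [10, 10, 43]
After line 3 (append only mutates b): a = [10, 10, 43], b = [10, 10, 43, 88]
After line 4 (same = a is b; different objects -> False): same = False

[10, 10, 43]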